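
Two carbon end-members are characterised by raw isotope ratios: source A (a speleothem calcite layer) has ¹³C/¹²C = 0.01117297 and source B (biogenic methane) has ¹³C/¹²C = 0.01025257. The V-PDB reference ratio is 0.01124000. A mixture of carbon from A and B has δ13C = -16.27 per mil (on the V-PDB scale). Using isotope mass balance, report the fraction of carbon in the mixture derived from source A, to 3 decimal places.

0.874

δ_A = (0.01117297/0.01124000 − 1)×1000 = (0.994036 − 1)×1000 = -5.964 per mil
δ_B = (0.01025257/0.01124000 − 1)×1000 = (0.912150 − 1)×1000 = -87.850 per mil
f_A = (δ_mix − δ_B)/(δ_A − δ_B) = (-16.27 − (-87.850))/(-5.964 − (-87.850))
f_A = 71.580 / 81.886 = 0.8741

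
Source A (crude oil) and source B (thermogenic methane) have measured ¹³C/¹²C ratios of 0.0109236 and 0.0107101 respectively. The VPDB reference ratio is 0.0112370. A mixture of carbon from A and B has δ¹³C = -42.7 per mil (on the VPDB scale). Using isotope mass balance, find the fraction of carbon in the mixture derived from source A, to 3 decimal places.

0.221

δ_A = (0.0109236/0.0112370 − 1)×1000 = (0.972110 − 1)×1000 = -27.890 per mil
δ_B = (0.0107101/0.0112370 − 1)×1000 = (0.953110 − 1)×1000 = -46.890 per mil
f_A = (δ_mix − δ_B)/(δ_A − δ_B) = (-42.7 − (-46.890))/(-27.890 − (-46.890))
f_A = 4.190 / 19.000 = 0.2205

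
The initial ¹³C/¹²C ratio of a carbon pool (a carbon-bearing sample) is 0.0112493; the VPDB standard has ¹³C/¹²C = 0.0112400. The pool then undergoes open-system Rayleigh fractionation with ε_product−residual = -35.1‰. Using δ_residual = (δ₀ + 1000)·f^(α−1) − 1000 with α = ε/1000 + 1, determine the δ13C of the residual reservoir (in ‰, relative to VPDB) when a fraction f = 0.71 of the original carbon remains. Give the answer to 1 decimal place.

12.9‰

δ₀ = (0.0112493/0.0112400 − 1)×1000 = (1.000827 − 1)×1000 = 0.827‰
α − 1 = ε/1000 = -0.0351
f^(α−1) = 0.71^(-0.0351) = 1.012094
δ_res = (0.827 + 1000) × 1.012094 − 1000 = 1012.931 − 1000 = 12.93‰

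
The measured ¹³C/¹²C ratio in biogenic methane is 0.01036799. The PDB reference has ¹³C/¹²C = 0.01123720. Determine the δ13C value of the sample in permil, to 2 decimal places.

δ13C = (R_sample / R_standard − 1) × 1000
R_sample / R_standard = 0.01036799 / 0.01123720 = 0.922649
δ13C = (0.922649 − 1) × 1000 = -77.351 permil

-77.35 permil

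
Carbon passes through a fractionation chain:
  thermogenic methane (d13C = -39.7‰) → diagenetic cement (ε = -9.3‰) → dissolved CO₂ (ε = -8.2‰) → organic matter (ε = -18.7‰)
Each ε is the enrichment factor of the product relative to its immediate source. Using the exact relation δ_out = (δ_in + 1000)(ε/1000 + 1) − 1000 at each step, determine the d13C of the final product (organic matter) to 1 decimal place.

-74.1‰

step 1: δ = (-39.70 + 1000)·(-9.3/1000 + 1) − 1000 = -48.63‰
step 2: δ = (-48.63 + 1000)·(-8.2/1000 + 1) − 1000 = -56.43‰
step 3: δ = (-56.43 + 1000)·(-18.7/1000 + 1) − 1000 = -74.08‰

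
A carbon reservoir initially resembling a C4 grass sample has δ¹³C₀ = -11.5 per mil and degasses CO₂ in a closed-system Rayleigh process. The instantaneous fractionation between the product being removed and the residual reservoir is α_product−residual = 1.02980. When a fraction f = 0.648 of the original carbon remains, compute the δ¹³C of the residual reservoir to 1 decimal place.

-24.2 per mil

Rayleigh residual: δ_res = (δ₀ + 1000)·f^(α−1) − 1000
α − 1 = 0.02980
f^(α−1) = 0.648^(0.02980) = 0.987154
δ_res = (-11.5 + 1000) × 0.987154 − 1000 = 975.802 − 1000 = -24.20 per mil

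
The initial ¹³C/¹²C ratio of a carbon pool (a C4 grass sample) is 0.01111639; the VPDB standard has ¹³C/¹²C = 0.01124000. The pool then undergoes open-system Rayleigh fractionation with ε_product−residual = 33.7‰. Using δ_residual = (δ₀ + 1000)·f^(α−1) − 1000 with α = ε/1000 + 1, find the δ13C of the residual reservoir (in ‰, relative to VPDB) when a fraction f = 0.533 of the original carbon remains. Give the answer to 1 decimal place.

-31.7‰

δ₀ = (0.01111639/0.01124000 − 1)×1000 = (0.989003 − 1)×1000 = -10.997‰
α − 1 = ε/1000 = 0.0337
f^(α−1) = 0.533^(0.0337) = 0.979018
δ_res = (-10.997 + 1000) × 0.979018 − 1000 = 968.251 − 1000 = -31.75‰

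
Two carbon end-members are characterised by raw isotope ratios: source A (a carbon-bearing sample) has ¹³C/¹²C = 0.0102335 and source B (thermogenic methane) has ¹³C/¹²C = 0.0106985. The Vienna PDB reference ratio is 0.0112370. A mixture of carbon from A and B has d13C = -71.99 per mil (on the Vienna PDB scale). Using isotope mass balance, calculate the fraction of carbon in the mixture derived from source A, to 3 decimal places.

0.582

δ_A = (0.0102335/0.0112370 − 1)×1000 = (0.910697 − 1)×1000 = -89.303 per mil
δ_B = (0.0106985/0.0112370 − 1)×1000 = (0.952078 − 1)×1000 = -47.922 per mil
f_A = (δ_mix − δ_B)/(δ_A − δ_B) = (-71.99 − (-47.922))/(-89.303 − (-47.922))
f_A = -24.068 / -41.381 = 0.5816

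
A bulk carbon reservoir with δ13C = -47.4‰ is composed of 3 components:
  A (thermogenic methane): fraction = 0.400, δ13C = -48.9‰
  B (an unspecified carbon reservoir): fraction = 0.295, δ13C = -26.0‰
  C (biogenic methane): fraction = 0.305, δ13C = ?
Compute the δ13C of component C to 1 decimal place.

Isotope mass balance: δ_bulk = Σ fᵢ·δᵢ.
-47.4 = 0.400×(-48.9) + 0.295×(-26.0) + 0.305×δ_C
0.305·δ_C = -47.4 − (-27.230) = -20.170
δ_C = -20.170 / 0.305 = -66.13‰

-66.1‰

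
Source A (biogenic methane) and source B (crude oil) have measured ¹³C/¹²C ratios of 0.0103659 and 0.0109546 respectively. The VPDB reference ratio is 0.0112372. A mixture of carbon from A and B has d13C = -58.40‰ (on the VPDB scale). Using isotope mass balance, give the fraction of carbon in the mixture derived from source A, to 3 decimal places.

0.635

δ_A = (0.0103659/0.0112372 − 1)×1000 = (0.922463 − 1)×1000 = -77.537‰
δ_B = (0.0109546/0.0112372 − 1)×1000 = (0.974851 − 1)×1000 = -25.149‰
f_A = (δ_mix − δ_B)/(δ_A − δ_B) = (-58.40 − (-25.149))/(-77.537 − (-25.149))
f_A = -33.251 / -52.388 = 0.6347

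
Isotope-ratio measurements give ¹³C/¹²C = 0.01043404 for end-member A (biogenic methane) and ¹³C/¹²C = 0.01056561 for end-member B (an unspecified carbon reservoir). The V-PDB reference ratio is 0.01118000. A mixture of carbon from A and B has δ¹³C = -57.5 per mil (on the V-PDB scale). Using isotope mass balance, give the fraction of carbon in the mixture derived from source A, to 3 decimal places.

0.216

δ_A = (0.01043404/0.01118000 − 1)×1000 = (0.933277 − 1)×1000 = -66.723 per mil
δ_B = (0.01056561/0.01118000 − 1)×1000 = (0.945046 − 1)×1000 = -54.954 per mil
f_A = (δ_mix − δ_B)/(δ_A − δ_B) = (-57.5 − (-54.954))/(-66.723 − (-54.954))
f_A = -2.546 / -11.768 = 0.2163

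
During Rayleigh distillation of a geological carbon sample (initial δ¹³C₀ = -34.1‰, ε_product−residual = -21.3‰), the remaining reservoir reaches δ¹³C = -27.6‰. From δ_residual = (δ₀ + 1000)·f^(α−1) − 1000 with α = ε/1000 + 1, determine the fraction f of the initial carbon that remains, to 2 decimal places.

0.73

α − 1 = ε/1000 = -0.0213
(δ_res + 1000)/(δ₀ + 1000) = (-27.6 + 1000)/(-34.1 + 1000) = 972.4/965.9 = 1.006729
f = 1.006729^(1/-0.0213) = exp(ln(1.006729)/-0.0213) = exp(0.00671/-0.0213)
f = exp(-0.3149) = 0.7299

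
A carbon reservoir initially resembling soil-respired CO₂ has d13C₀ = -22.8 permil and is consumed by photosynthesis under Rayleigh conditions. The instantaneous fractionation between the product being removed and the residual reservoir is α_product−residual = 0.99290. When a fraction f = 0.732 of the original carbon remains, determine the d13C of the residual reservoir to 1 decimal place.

-20.6 permil

Rayleigh residual: δ_res = (δ₀ + 1000)·f^(α−1) − 1000
α − 1 = -0.00710
f^(α−1) = 0.732^(-0.00710) = 1.002217
δ_res = (-22.8 + 1000) × 1.002217 − 1000 = 979.367 − 1000 = -20.63 permil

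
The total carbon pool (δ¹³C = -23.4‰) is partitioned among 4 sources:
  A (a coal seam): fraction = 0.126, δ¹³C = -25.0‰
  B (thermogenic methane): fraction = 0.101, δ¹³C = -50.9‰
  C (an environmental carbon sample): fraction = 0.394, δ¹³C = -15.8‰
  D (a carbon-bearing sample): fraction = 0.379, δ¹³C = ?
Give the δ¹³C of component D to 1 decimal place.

Isotope mass balance: δ_bulk = Σ fᵢ·δᵢ.
-23.4 = 0.126×(-25.0) + 0.101×(-50.9) + 0.394×(-15.8) + 0.379×δ_D
0.379·δ_D = -23.4 − (-14.516) = -8.884
δ_D = -8.884 / 0.379 = -23.44‰

-23.4‰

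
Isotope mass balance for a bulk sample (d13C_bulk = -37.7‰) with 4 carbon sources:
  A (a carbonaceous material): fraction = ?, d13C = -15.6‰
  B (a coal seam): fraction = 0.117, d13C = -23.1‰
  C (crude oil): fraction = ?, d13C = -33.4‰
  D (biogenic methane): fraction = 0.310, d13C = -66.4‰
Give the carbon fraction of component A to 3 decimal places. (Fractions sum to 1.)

0.265

Let f_A and f_C be the unknown fractions; fractions sum to 1 so f_A + f_C = 0.573.
Mass balance: Σ fᵢ·δᵢ = δ_bulk ⇒ f_A·(-15.6) + f_C·(-33.4) = -37.7 − (-23.287) = -14.413
Substitute f_C = 0.573 − f_A:
f_A·(-15.6 − -33.4) = -14.413 − 0.573×(-33.4) = 4.725
f_A = 4.725 / 17.8 = 0.2654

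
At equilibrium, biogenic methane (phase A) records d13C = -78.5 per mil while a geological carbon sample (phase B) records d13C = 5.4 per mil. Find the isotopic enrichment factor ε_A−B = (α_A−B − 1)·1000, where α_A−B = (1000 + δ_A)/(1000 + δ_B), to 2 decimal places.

α_A−B = (1000 + -78.5) / (1000 + 5.4) = 921.5 / 1005.4 = 0.916551
ε_A−B = (0.916551 − 1) × 1000 = -83.449 per mil
(The approximation ε ≈ δ_A − δ_B would give -83.9 per mil.)

-83.45 per mil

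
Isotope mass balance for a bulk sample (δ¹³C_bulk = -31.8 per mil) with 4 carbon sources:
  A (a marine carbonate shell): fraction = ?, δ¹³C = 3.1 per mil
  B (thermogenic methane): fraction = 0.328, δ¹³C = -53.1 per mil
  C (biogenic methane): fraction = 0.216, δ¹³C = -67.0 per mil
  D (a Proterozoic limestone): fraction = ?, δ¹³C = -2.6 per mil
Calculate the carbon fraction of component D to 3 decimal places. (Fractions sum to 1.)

Let f_D and f_A be the unknown fractions; fractions sum to 1 so f_D + f_A = 0.456.
Mass balance: Σ fᵢ·δᵢ = δ_bulk ⇒ f_D·(-2.6) + f_A·(3.1) = -31.8 − (-31.889) = 0.089
Substitute f_A = 0.456 − f_D:
f_D·(-2.6 − 3.1) = 0.089 − 0.456×(3.1) = -1.325
f_D = -1.325 / -5.7 = 0.2324

0.232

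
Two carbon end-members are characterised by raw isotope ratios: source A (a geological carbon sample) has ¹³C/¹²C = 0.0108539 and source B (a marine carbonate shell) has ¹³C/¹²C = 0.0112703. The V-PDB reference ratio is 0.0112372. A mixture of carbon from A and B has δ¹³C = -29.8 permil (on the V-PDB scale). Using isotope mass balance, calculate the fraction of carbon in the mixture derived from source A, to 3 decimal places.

0.884

δ_A = (0.0108539/0.0112372 − 1)×1000 = (0.965890 − 1)×1000 = -34.110 permil
δ_B = (0.0112703/0.0112372 − 1)×1000 = (1.002946 − 1)×1000 = 2.946 permil
f_A = (δ_mix − δ_B)/(δ_A − δ_B) = (-29.8 − (2.946))/(-34.110 − (2.946))
f_A = -32.746 / -37.055 = 0.8837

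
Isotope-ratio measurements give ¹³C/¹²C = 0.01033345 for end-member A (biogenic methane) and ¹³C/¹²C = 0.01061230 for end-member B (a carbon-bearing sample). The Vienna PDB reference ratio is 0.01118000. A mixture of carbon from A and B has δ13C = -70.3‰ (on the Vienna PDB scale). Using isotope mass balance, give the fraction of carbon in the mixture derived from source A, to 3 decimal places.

0.783

δ_A = (0.01033345/0.01118000 − 1)×1000 = (0.924280 − 1)×1000 = -75.720‰
δ_B = (0.01061230/0.01118000 − 1)×1000 = (0.949222 − 1)×1000 = -50.778‰
f_A = (δ_mix − δ_B)/(δ_A − δ_B) = (-70.3 − (-50.778))/(-75.720 − (-50.778))
f_A = -19.522 / -24.942 = 0.7827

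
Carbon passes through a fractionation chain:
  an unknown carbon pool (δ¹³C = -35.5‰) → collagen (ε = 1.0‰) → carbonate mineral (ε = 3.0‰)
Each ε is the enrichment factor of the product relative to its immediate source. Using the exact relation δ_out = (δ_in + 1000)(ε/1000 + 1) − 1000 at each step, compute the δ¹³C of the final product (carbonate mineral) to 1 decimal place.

-31.6‰

step 1: δ = (-35.50 + 1000)·(1.0/1000 + 1) − 1000 = -34.54‰
step 2: δ = (-34.54 + 1000)·(3.0/1000 + 1) − 1000 = -31.64‰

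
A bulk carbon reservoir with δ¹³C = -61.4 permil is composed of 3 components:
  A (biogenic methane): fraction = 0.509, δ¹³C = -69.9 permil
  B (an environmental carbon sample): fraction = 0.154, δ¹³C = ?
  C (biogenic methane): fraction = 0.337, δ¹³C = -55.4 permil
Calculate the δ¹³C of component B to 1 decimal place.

-46.4 permil

Isotope mass balance: δ_bulk = Σ fᵢ·δᵢ.
-61.4 = 0.509×(-69.9) + 0.154×δ_B + 0.337×(-55.4)
0.154·δ_B = -61.4 − (-54.249) = -7.151
δ_B = -7.151 / 0.154 = -46.44 permil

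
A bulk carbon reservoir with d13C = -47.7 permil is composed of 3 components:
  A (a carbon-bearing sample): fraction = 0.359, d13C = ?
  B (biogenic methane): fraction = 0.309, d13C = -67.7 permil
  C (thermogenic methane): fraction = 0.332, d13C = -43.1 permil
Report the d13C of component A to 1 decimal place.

Isotope mass balance: δ_bulk = Σ fᵢ·δᵢ.
-47.7 = 0.359×δ_A + 0.309×(-67.7) + 0.332×(-43.1)
0.359·δ_A = -47.7 − (-35.228) = -12.472
δ_A = -12.472 / 0.359 = -34.74 permil

-34.7 permil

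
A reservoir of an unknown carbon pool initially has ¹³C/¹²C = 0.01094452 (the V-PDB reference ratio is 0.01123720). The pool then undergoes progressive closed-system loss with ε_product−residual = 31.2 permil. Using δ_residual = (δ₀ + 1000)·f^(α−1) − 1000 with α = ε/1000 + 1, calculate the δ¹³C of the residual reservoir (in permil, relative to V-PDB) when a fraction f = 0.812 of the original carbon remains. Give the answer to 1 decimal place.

δ₀ = (0.01094452/0.01123720 − 1)×1000 = (0.973954 − 1)×1000 = -26.046 permil
α − 1 = ε/1000 = 0.0312
f^(α−1) = 0.812^(0.0312) = 0.993524
δ_res = (-26.046 + 1000) × 0.993524 − 1000 = 967.647 − 1000 = -32.35 permil

-32.4 permil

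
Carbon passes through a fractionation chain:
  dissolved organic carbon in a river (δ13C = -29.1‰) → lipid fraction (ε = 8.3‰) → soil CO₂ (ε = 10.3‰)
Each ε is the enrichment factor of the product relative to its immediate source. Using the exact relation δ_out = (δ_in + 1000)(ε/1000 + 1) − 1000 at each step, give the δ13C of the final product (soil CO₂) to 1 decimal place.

-11.0‰

step 1: δ = (-29.10 + 1000)·(8.3/1000 + 1) − 1000 = -21.04‰
step 2: δ = (-21.04 + 1000)·(10.3/1000 + 1) − 1000 = -10.96‰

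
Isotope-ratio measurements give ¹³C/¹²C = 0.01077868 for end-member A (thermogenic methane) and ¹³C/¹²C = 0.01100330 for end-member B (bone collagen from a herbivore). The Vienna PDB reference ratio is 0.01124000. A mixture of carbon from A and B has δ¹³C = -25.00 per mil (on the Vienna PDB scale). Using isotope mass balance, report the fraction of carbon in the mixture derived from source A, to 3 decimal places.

0.197

δ_A = (0.01077868/0.01124000 − 1)×1000 = (0.958957 − 1)×1000 = -41.043 per mil
δ_B = (0.01100330/0.01124000 − 1)×1000 = (0.978941 − 1)×1000 = -21.059 per mil
f_A = (δ_mix − δ_B)/(δ_A − δ_B) = (-25.00 − (-21.059))/(-41.043 − (-21.059))
f_A = -3.941 / -19.984 = 0.1972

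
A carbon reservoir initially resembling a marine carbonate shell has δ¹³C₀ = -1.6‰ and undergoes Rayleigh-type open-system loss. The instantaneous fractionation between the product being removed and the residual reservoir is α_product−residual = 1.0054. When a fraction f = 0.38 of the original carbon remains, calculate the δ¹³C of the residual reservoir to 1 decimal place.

-6.8‰

Rayleigh residual: δ_res = (δ₀ + 1000)·f^(α−1) − 1000
α − 1 = 0.00540
f^(α−1) = 0.38^(0.00540) = 0.994789
δ_res = (-1.6 + 1000) × 0.994789 − 1000 = 993.197 − 1000 = -6.80‰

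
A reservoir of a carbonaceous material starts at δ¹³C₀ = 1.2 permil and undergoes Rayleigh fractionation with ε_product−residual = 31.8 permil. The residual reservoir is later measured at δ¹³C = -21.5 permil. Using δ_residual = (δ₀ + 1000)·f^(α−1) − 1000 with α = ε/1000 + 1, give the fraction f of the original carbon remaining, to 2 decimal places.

α − 1 = ε/1000 = 0.0318
(δ_res + 1000)/(δ₀ + 1000) = (-21.5 + 1000)/(1.2 + 1000) = 978.5/1001.2 = 0.977327
f = 0.977327^(1/0.0318) = exp(ln(0.977327)/0.0318) = exp(-0.02293/0.0318)
f = exp(-0.7212) = 0.4862

0.49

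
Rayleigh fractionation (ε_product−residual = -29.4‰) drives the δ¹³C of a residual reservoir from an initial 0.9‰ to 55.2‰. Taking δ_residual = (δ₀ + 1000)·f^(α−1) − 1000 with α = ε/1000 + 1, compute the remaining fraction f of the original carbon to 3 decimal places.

α − 1 = ε/1000 = -0.0294
(δ_res + 1000)/(δ₀ + 1000) = (55.2 + 1000)/(0.9 + 1000) = 1055.2/1000.9 = 1.054251
f = 1.054251^(1/-0.0294) = exp(ln(1.054251)/-0.0294) = exp(0.05283/-0.0294)
f = exp(-1.7970) = 0.1658

0.166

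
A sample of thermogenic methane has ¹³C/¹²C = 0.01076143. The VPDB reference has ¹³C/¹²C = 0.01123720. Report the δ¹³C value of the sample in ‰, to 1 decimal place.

δ¹³C = (R_sample / R_standard − 1) × 1000
R_sample / R_standard = 0.01076143 / 0.01123720 = 0.957661
δ¹³C = (0.957661 − 1) × 1000 = -42.34‰

-42.3‰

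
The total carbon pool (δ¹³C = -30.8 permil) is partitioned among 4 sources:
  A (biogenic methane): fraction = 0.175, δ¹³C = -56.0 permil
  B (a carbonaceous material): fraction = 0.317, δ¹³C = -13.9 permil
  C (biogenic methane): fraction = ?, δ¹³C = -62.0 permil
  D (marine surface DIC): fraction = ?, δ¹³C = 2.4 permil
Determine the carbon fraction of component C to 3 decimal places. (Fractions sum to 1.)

0.277

Let f_C and f_D be the unknown fractions; fractions sum to 1 so f_C + f_D = 0.508.
Mass balance: Σ fᵢ·δᵢ = δ_bulk ⇒ f_C·(-62.0) + f_D·(2.4) = -30.8 − (-14.206) = -16.594
Substitute f_D = 0.508 − f_C:
f_C·(-62.0 − 2.4) = -16.594 − 0.508×(2.4) = -17.813
f_C = -17.813 / -64.4 = 0.2766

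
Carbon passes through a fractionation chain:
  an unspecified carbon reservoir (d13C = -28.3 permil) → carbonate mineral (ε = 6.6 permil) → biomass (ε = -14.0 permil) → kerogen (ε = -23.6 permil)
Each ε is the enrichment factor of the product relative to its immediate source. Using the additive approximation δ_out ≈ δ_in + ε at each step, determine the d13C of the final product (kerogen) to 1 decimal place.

step 1: δ ≈ -28.3 + (6.6) = -21.7 permil
step 2: δ ≈ -21.7 + (-14.0) = -35.7 permil
step 3: δ ≈ -35.7 + (-23.6) = -59.3 permil

-59.3 permil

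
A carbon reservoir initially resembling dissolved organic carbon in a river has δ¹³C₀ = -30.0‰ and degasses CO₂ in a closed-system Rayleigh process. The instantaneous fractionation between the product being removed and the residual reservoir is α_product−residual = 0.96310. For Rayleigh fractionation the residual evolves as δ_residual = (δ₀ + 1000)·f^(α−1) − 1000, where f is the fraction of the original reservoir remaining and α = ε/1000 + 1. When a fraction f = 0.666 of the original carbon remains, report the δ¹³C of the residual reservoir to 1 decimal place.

Rayleigh residual: δ_res = (δ₀ + 1000)·f^(α−1) − 1000
α − 1 = -0.03690
f^(α−1) = 0.666^(-0.03690) = 1.015112
δ_res = (-30.0 + 1000) × 1.015112 − 1000 = 984.658 − 1000 = -15.34‰

-15.3‰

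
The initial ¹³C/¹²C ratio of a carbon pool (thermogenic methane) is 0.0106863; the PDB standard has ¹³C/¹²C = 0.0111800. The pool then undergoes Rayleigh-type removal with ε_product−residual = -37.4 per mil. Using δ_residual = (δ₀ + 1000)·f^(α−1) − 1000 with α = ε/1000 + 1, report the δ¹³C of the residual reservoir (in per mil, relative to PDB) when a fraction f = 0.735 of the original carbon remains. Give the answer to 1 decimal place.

δ₀ = (0.0106863/0.0111800 − 1)×1000 = (0.955841 − 1)×1000 = -44.159 per mil
α − 1 = ε/1000 = -0.0374
f^(α−1) = 0.735^(-0.0374) = 1.011581
δ_res = (-44.159 + 1000) × 1.011581 − 1000 = 966.911 − 1000 = -33.09 per mil

-33.1 per mil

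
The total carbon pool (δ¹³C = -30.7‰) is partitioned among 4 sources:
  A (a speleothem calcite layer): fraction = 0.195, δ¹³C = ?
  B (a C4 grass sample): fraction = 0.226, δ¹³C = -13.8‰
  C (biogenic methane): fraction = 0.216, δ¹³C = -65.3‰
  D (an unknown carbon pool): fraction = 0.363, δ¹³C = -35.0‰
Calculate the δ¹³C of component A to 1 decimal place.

Isotope mass balance: δ_bulk = Σ fᵢ·δᵢ.
-30.7 = 0.195×δ_A + 0.226×(-13.8) + 0.216×(-65.3) + 0.363×(-35.0)
0.195·δ_A = -30.7 − (-29.929) = -0.771
δ_A = -0.771 / 0.195 = -3.96‰

-4.0‰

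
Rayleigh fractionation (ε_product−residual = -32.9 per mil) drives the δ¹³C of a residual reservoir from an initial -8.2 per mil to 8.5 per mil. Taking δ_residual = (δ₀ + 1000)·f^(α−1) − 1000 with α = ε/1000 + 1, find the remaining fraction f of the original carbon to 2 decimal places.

α − 1 = ε/1000 = -0.0329
(δ_res + 1000)/(δ₀ + 1000) = (8.5 + 1000)/(-8.2 + 1000) = 1008.5/991.8 = 1.016838
f = 1.016838^(1/-0.0329) = exp(ln(1.016838)/-0.0329) = exp(0.01670/-0.0329)
f = exp(-0.5075) = 0.6020

0.60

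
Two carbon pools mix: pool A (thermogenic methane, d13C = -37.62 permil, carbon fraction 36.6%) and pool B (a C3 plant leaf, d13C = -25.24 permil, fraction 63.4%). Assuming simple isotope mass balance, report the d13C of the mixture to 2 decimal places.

δ_mix = f_A·δ_A + f_B·δ_B
δ_mix = 0.366 × (-37.62) + 0.634 × (-25.24)
δ_mix = -13.769 + -16.002 = -29.771 permil

-29.77 permil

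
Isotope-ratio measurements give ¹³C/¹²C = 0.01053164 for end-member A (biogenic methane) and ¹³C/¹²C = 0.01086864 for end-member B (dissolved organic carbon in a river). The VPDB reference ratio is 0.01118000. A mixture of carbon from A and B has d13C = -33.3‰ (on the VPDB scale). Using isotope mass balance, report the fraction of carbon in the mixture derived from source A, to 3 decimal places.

0.181

δ_A = (0.01053164/0.01118000 − 1)×1000 = (0.942007 − 1)×1000 = -57.993‰
δ_B = (0.01086864/0.01118000 − 1)×1000 = (0.972150 − 1)×1000 = -27.850‰
f_A = (δ_mix − δ_B)/(δ_A − δ_B) = (-33.3 − (-27.850))/(-57.993 − (-27.850))
f_A = -5.450 / -30.143 = 0.1808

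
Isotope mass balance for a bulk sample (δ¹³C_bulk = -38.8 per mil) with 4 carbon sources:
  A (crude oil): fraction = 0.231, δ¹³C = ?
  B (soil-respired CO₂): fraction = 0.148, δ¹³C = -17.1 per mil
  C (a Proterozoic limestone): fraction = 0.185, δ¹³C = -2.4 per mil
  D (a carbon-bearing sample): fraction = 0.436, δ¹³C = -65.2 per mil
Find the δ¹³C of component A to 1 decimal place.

-32.0 per mil

Isotope mass balance: δ_bulk = Σ fᵢ·δᵢ.
-38.8 = 0.231×δ_A + 0.148×(-17.1) + 0.185×(-2.4) + 0.436×(-65.2)
0.231·δ_A = -38.8 − (-31.402) = -7.398
δ_A = -7.398 / 0.231 = -32.03 per mil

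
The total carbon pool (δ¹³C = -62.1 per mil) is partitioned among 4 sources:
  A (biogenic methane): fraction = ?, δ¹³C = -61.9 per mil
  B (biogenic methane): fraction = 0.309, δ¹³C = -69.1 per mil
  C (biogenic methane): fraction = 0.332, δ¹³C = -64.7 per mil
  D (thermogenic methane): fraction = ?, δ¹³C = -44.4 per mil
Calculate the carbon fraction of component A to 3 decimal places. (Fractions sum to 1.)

0.190

Let f_A and f_D be the unknown fractions; fractions sum to 1 so f_A + f_D = 0.359.
Mass balance: Σ fᵢ·δᵢ = δ_bulk ⇒ f_A·(-61.9) + f_D·(-44.4) = -62.1 − (-42.832) = -19.268
Substitute f_D = 0.359 − f_A:
f_A·(-61.9 − -44.4) = -19.268 − 0.359×(-44.4) = -3.328
f_A = -3.328 / -17.5 = 0.1902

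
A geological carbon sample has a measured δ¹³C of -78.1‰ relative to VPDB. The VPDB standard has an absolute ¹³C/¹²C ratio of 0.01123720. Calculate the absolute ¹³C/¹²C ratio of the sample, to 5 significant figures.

R_sample = R_standard × (δ¹³C/1000 + 1)
R_sample = 0.01123720 × (-78.1/1000 + 1) = 0.01123720 × 0.921900
R_sample = 0.0103596

0.010360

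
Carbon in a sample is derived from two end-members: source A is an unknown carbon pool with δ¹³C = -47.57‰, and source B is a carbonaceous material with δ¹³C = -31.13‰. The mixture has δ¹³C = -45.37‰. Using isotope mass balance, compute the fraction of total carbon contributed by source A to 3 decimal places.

0.866

δ_mix = f_A·δ_A + (1 − f_A)·δ_B  ⇒  f_A = (δ_mix − δ_B)/(δ_A − δ_B)
f_A = (-45.37 − (-31.13)) / (-47.57 − (-31.13))
f_A = -14.24 / -16.44 = 0.8662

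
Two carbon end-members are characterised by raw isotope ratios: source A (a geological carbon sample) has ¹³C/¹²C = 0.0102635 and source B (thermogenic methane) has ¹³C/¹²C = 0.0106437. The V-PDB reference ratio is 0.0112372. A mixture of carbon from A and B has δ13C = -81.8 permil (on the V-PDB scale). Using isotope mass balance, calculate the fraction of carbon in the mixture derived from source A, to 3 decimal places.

0.857

δ_A = (0.0102635/0.0112372 − 1)×1000 = (0.913350 − 1)×1000 = -86.650 permil
δ_B = (0.0106437/0.0112372 − 1)×1000 = (0.947184 − 1)×1000 = -52.816 permil
f_A = (δ_mix − δ_B)/(δ_A − δ_B) = (-81.8 − (-52.816))/(-86.650 − (-52.816))
f_A = -28.984 / -33.834 = 0.8567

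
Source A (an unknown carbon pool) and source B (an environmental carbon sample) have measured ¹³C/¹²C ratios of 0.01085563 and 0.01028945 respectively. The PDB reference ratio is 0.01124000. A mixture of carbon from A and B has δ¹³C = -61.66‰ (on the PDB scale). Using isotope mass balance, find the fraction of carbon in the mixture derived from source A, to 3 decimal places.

0.455

δ_A = (0.01085563/0.01124000 − 1)×1000 = (0.965803 − 1)×1000 = -34.197‰
δ_B = (0.01028945/0.01124000 − 1)×1000 = (0.915431 − 1)×1000 = -84.569‰
f_A = (δ_mix − δ_B)/(δ_A − δ_B) = (-61.66 − (-84.569))/(-34.197 − (-84.569))
f_A = 22.909 / 50.372 = 0.4548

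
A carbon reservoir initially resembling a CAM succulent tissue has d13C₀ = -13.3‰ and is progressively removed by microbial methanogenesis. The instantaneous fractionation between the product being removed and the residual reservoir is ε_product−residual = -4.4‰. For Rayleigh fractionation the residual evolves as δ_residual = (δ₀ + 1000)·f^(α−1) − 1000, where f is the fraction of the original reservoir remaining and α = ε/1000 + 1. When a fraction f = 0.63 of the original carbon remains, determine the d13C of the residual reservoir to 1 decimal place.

-11.3‰

Rayleigh residual: δ_res = (δ₀ + 1000)·f^(α−1) − 1000
α = ε/1000 + 1 = 0.99560, so α − 1 = -0.00440
f^(α−1) = 0.63^(-0.00440) = 1.002035
δ_res = (-13.3 + 1000) × 1.002035 − 1000 = 988.708 − 1000 = -11.29‰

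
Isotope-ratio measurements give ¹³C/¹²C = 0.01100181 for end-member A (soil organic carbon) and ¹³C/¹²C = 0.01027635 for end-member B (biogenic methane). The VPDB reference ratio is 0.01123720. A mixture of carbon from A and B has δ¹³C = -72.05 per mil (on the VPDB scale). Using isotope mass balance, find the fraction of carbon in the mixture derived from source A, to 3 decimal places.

δ_A = (0.01100181/0.01123720 − 1)×1000 = (0.979053 − 1)×1000 = -20.947 per mil
δ_B = (0.01027635/0.01123720 − 1)×1000 = (0.914494 − 1)×1000 = -85.506 per mil
f_A = (δ_mix − δ_B)/(δ_A − δ_B) = (-72.05 − (-85.506))/(-20.947 − (-85.506))
f_A = 13.456 / 64.559 = 0.2084

0.208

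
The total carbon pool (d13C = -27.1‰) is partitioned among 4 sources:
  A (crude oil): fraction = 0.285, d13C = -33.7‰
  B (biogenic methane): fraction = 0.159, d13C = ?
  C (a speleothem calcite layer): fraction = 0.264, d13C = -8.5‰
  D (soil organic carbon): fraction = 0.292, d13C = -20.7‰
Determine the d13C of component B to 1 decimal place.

-57.9‰

Isotope mass balance: δ_bulk = Σ fᵢ·δᵢ.
-27.1 = 0.285×(-33.7) + 0.159×δ_B + 0.264×(-8.5) + 0.292×(-20.7)
0.159·δ_B = -27.1 − (-17.893) = -9.207
δ_B = -9.207 / 0.159 = -57.91‰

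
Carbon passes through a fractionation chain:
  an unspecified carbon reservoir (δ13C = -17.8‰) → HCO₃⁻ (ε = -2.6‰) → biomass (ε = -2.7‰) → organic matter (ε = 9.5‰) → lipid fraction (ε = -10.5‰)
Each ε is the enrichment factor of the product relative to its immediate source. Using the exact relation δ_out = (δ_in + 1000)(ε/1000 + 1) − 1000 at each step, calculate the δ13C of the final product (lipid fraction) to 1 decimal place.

-24.1‰

step 1: δ = (-17.80 + 1000)·(-2.6/1000 + 1) − 1000 = -20.35‰
step 2: δ = (-20.35 + 1000)·(-2.7/1000 + 1) − 1000 = -23.00‰
step 3: δ = (-23.00 + 1000)·(9.5/1000 + 1) − 1000 = -13.72‰
step 4: δ = (-13.72 + 1000)·(-10.5/1000 + 1) − 1000 = -24.07‰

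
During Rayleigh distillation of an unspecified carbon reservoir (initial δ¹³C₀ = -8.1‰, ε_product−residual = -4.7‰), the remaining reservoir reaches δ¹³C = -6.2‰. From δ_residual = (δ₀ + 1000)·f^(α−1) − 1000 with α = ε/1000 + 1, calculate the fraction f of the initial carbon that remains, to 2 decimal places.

α − 1 = ε/1000 = -0.0047
(δ_res + 1000)/(δ₀ + 1000) = (-6.2 + 1000)/(-8.1 + 1000) = 993.8/991.9 = 1.001916
f = 1.001916^(1/-0.0047) = exp(ln(1.001916)/-0.0047) = exp(0.00191/-0.0047)
f = exp(-0.4072) = 0.6655

0.67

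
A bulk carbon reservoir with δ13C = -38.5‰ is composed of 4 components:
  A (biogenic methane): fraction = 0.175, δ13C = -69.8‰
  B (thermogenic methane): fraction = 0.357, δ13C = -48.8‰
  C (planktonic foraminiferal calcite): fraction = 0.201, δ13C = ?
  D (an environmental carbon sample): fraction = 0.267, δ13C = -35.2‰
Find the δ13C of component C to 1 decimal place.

Isotope mass balance: δ_bulk = Σ fᵢ·δᵢ.
-38.5 = 0.175×(-69.8) + 0.357×(-48.8) + 0.201×δ_C + 0.267×(-35.2)
0.201·δ_C = -38.5 − (-39.035) = 0.535
δ_C = 0.535 / 0.201 = 2.66‰

2.7‰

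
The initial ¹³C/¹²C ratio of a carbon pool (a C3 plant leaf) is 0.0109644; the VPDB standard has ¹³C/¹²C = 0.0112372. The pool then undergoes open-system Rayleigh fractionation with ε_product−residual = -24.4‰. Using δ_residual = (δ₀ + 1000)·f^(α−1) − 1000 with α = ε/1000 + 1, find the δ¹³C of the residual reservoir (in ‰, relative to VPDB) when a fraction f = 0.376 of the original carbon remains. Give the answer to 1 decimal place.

δ₀ = (0.0109644/0.0112372 − 1)×1000 = (0.975723 − 1)×1000 = -24.277‰
α − 1 = ε/1000 = -0.0244
f^(α−1) = 0.376^(-0.0244) = 1.024154
δ_res = (-24.277 + 1000) × 1.024154 − 1000 = 999.291 − 1000 = -0.71‰

-0.7‰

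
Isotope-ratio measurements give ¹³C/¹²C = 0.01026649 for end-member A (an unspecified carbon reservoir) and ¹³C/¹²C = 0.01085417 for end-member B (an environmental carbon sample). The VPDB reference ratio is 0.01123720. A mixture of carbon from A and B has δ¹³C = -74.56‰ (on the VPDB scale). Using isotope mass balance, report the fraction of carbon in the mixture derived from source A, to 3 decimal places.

δ_A = (0.01026649/0.01123720 − 1)×1000 = (0.913616 − 1)×1000 = -86.384‰
δ_B = (0.01085417/0.01123720 − 1)×1000 = (0.965914 − 1)×1000 = -34.086‰
f_A = (δ_mix − δ_B)/(δ_A − δ_B) = (-74.56 − (-34.086))/(-86.384 − (-34.086))
f_A = -40.474 / -52.298 = 0.7739

0.774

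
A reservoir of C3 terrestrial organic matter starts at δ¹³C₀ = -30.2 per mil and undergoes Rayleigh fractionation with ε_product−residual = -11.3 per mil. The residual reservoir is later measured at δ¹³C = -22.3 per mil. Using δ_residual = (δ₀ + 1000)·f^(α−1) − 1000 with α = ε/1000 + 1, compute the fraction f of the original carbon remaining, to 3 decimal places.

α − 1 = ε/1000 = -0.0113
(δ_res + 1000)/(δ₀ + 1000) = (-22.3 + 1000)/(-30.2 + 1000) = 977.7/969.8 = 1.008146
f = 1.008146^(1/-0.0113) = exp(ln(1.008146)/-0.0113) = exp(0.00811/-0.0113)
f = exp(-0.7180) = 0.4877

0.488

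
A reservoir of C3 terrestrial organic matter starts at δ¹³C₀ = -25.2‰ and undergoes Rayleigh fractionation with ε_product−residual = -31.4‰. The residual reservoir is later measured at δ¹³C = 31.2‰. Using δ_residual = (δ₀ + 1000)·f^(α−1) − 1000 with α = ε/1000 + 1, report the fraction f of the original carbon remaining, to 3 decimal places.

0.167

α − 1 = ε/1000 = -0.0314
(δ_res + 1000)/(δ₀ + 1000) = (31.2 + 1000)/(-25.2 + 1000) = 1031.2/974.8 = 1.057858
f = 1.057858^(1/-0.0314) = exp(ln(1.057858)/-0.0314) = exp(0.05625/-0.0314)
f = exp(-1.7913) = 0.1667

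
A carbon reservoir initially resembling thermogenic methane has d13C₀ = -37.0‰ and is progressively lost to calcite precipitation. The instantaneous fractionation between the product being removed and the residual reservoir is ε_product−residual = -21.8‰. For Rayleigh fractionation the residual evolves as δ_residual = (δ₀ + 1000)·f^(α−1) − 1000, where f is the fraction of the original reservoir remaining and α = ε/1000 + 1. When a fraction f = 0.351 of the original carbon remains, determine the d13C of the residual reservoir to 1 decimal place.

-14.8‰

Rayleigh residual: δ_res = (δ₀ + 1000)·f^(α−1) − 1000
α = ε/1000 + 1 = 0.97820, so α − 1 = -0.02180
f^(α−1) = 0.351^(-0.02180) = 1.023086
δ_res = (-37.0 + 1000) × 1.023086 − 1000 = 985.232 − 1000 = -14.77‰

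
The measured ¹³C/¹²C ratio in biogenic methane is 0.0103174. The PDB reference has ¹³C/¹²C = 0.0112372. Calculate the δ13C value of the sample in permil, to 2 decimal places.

-81.85 permil

δ13C = (R_sample / R_standard − 1) × 1000
R_sample / R_standard = 0.0103174 / 0.0112372 = 0.918147
δ13C = (0.918147 − 1) × 1000 = -81.853 permil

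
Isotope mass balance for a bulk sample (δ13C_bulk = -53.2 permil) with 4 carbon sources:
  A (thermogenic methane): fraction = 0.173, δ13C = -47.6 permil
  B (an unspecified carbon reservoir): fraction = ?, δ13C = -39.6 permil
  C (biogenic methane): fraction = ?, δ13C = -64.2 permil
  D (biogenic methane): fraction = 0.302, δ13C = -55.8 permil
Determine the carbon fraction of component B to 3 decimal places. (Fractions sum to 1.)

0.227

Let f_B and f_C be the unknown fractions; fractions sum to 1 so f_B + f_C = 0.525.
Mass balance: Σ fᵢ·δᵢ = δ_bulk ⇒ f_B·(-39.6) + f_C·(-64.2) = -53.2 − (-25.086) = -28.114
Substitute f_C = 0.525 − f_B:
f_B·(-39.6 − -64.2) = -28.114 − 0.525×(-64.2) = 5.591
f_B = 5.591 / 24.6 = 0.2273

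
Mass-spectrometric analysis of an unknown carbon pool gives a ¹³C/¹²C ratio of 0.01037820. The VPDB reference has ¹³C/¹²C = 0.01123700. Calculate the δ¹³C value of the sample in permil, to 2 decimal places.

δ¹³C = (R_sample / R_standard − 1) × 1000
R_sample / R_standard = 0.01037820 / 0.01123700 = 0.923574
δ¹³C = (0.923574 − 1) × 1000 = -76.426 permil

-76.43 permil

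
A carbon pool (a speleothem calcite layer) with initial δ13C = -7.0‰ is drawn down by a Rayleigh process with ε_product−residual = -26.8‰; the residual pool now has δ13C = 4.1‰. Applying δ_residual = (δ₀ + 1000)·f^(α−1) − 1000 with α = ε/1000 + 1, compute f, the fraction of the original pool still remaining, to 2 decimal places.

α − 1 = ε/1000 = -0.0268
(δ_res + 1000)/(δ₀ + 1000) = (4.1 + 1000)/(-7.0 + 1000) = 1004.1/993.0 = 1.011178
f = 1.011178^(1/-0.0268) = exp(ln(1.011178)/-0.0268) = exp(0.01112/-0.0268)
f = exp(-0.4148) = 0.6605

0.66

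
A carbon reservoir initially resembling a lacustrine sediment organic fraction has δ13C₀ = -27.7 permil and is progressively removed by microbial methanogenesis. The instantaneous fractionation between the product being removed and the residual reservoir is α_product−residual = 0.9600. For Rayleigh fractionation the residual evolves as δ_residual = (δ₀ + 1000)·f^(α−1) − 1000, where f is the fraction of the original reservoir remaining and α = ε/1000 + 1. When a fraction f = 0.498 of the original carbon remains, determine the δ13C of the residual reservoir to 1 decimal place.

-0.2 permil

Rayleigh residual: δ_res = (δ₀ + 1000)·f^(α−1) − 1000
α − 1 = -0.04000
f^(α−1) = 0.498^(-0.04000) = 1.028279
δ_res = (-27.7 + 1000) × 1.028279 − 1000 = 999.795 − 1000 = -0.20 permil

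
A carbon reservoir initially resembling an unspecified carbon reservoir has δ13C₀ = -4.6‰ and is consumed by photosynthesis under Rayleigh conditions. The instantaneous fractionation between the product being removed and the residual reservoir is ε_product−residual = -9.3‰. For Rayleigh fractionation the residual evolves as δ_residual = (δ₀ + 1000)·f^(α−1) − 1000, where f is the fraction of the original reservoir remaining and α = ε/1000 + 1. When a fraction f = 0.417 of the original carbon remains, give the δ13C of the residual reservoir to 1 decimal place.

3.5‰

Rayleigh residual: δ_res = (δ₀ + 1000)·f^(α−1) − 1000
α = ε/1000 + 1 = 0.99070, so α − 1 = -0.00930
f^(α−1) = 0.417^(-0.00930) = 1.008168
δ_res = (-4.6 + 1000) × 1.008168 − 1000 = 1003.530 − 1000 = 3.53‰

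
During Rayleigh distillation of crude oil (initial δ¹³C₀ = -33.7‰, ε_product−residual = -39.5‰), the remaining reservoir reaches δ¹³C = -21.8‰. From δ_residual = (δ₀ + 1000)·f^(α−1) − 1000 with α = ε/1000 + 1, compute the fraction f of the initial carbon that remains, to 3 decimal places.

α − 1 = ε/1000 = -0.0395
(δ_res + 1000)/(δ₀ + 1000) = (-21.8 + 1000)/(-33.7 + 1000) = 978.2/966.3 = 1.012315
f = 1.012315^(1/-0.0395) = exp(ln(1.012315)/-0.0395) = exp(0.01224/-0.0395)
f = exp(-0.3099) = 0.7335

0.734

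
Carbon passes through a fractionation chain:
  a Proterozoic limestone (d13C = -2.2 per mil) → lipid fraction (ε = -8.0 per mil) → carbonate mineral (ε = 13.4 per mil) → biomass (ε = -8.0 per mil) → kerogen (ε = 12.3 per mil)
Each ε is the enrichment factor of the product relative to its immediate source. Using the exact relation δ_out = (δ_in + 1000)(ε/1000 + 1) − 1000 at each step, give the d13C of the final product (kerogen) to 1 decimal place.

7.3 per mil

step 1: δ = (-2.20 + 1000)·(-8.0/1000 + 1) − 1000 = -10.18 per mil
step 2: δ = (-10.18 + 1000)·(13.4/1000 + 1) − 1000 = 3.08 per mil
step 3: δ = (3.08 + 1000)·(-8.0/1000 + 1) − 1000 = -4.94 per mil
step 4: δ = (-4.94 + 1000)·(12.3/1000 + 1) − 1000 = 7.30 per mil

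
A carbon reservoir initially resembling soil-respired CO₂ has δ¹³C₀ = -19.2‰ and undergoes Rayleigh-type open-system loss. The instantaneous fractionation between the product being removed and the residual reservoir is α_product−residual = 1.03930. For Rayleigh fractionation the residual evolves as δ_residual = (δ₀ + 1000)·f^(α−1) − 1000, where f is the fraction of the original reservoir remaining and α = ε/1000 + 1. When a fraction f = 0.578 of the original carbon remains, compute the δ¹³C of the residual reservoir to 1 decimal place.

-40.1‰

Rayleigh residual: δ_res = (δ₀ + 1000)·f^(α−1) − 1000
α − 1 = 0.03930
f^(α−1) = 0.578^(0.03930) = 0.978687
δ_res = (-19.2 + 1000) × 0.978687 − 1000 = 959.896 − 1000 = -40.10‰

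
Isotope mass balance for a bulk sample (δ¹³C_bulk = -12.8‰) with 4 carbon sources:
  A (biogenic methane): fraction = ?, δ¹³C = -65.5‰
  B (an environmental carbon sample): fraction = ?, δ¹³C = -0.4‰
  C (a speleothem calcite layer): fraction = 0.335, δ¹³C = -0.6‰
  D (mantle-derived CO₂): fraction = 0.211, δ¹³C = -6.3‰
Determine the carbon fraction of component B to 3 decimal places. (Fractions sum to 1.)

Let f_B and f_A be the unknown fractions; fractions sum to 1 so f_B + f_A = 0.454.
Mass balance: Σ fᵢ·δᵢ = δ_bulk ⇒ f_B·(-0.4) + f_A·(-65.5) = -12.8 − (-1.530) = -11.270
Substitute f_A = 0.454 − f_B:
f_B·(-0.4 − -65.5) = -11.270 − 0.454×(-65.5) = 18.467
f_B = 18.467 / 65.1 = 0.2837

0.284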